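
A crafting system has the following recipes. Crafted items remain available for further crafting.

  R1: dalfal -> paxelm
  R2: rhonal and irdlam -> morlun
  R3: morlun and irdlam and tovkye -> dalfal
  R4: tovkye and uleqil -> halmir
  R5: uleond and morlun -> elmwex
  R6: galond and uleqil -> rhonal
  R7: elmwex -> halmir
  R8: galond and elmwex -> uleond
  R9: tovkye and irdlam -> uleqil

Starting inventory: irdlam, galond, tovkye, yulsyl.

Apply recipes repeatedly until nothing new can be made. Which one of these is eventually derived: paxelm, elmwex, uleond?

paxelm

Using R9, tovkye and irdlam make uleqil.
Using R6, galond and uleqil make rhonal.
rhonal and irdlam -> morlun (R2).
morlun and irdlam and tovkye -> dalfal (R3).
dalfal -> paxelm (R1).
uleond would need galond and elmwex (R8), but elmwex is never obtained. elmwex would need uleond and morlun (R5), but uleond is never obtained.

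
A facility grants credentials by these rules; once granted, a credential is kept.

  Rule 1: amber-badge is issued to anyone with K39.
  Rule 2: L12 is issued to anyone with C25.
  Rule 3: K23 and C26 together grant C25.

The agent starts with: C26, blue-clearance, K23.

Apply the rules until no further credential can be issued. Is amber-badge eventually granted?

amber-badge would need K39 (Rule 1), but K39 is never granted.

No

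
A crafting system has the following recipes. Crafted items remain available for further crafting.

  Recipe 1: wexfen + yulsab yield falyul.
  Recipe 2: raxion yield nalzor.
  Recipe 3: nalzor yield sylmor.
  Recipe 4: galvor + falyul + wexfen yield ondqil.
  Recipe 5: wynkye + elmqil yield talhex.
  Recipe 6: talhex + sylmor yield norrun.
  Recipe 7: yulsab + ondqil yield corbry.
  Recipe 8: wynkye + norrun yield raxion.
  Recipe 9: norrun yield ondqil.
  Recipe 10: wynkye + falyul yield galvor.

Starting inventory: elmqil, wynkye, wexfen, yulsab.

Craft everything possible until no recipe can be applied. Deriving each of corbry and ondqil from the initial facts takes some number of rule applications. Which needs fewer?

ondqil: wexfen + yulsab → falyul (Recipe 1). wynkye + falyul → galvor (Recipe 10). Using Recipe 4, galvor, falyul, and wexfen make ondqil. [3 rule applications]
corbry: Using Recipe 1, wexfen and yulsab make falyul. Using Recipe 10, wynkye and falyul make galvor. galvor + falyul + wexfen → ondqil (Recipe 4). Using Recipe 7, yulsab and ondqil make corbry. [4 rule applications]
ondqil needs fewer.

ondqil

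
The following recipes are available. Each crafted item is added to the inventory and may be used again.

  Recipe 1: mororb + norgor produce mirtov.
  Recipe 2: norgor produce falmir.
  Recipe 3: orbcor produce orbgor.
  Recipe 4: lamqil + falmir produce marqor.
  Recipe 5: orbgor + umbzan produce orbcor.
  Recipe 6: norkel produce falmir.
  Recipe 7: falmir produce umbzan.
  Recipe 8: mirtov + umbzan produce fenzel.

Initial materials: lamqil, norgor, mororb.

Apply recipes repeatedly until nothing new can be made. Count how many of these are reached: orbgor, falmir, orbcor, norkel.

Using Recipe 2, norgor makes falmir.
orbgor would need orbcor (Recipe 3), but orbcor is never obtained.
falmir: reached.
orbcor would need orbgor and umbzan (Recipe 5), but orbgor is never obtained.
No rule produces norkel, and it is not given.
Reached: falmir — 1 of the 4.

1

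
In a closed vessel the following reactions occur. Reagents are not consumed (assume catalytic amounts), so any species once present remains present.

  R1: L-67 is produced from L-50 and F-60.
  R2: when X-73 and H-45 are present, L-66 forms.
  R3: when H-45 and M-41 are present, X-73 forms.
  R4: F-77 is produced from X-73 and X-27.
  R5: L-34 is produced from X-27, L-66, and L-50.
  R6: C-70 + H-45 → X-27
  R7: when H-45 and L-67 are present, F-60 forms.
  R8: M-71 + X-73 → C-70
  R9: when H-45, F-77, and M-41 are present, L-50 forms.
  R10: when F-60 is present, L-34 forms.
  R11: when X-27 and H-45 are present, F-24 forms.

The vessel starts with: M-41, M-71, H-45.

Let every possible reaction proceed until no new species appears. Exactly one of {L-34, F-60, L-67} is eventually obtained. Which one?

H-45 and M-41 present → X-73 forms (R3).
M-71 and X-73 present → C-70 forms (R8).
X-73 and H-45 present → L-66 forms (R2).
C-70 and H-45 present → X-27 forms (R6).
X-73 and X-27 present → F-77 forms (R4).
H-45, F-77, and M-41 present → L-50 forms (R9).
X-27, L-66, and L-50 present → L-34 forms (R5).
F-60 would need H-45 and L-67 (R7), but L-67 never forms. L-67 would need L-50 and F-60 (R1), but F-60 never forms.

L-34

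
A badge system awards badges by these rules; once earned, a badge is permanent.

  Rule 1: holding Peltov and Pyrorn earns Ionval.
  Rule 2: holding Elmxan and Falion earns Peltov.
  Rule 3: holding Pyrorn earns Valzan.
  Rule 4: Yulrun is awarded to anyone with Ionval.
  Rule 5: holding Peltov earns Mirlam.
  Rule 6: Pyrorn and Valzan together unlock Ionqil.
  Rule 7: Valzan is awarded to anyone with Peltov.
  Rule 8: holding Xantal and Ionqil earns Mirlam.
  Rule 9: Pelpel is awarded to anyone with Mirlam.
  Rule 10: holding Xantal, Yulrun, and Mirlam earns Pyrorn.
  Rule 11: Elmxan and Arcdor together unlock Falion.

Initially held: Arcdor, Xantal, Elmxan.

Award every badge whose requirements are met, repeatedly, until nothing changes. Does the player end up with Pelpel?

Yes

With Elmxan and Arcdor, Falion is earned (Rule 11).
With Elmxan and Falion, Peltov is earned (Rule 2).
With Peltov, Mirlam is earned (Rule 5).
With Mirlam, Pelpel is earned (Rule 9).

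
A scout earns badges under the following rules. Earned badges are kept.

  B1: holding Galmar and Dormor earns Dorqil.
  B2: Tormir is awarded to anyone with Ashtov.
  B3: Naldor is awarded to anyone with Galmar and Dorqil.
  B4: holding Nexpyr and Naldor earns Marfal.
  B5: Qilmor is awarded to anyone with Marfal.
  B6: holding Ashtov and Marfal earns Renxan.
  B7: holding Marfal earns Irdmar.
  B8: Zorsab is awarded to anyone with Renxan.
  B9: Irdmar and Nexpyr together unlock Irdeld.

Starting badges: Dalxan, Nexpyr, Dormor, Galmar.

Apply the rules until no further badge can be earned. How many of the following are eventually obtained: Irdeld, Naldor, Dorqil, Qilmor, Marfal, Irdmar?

With Galmar and Dormor, Dorqil is earned (B1).
With Galmar and Dorqil, Naldor is earned (B3).
With Nexpyr and Naldor, Marfal is earned (B4).
With Marfal, Qilmor is earned (B5).
With Marfal, Irdmar is earned (B7).
With Irdmar and Nexpyr, Irdeld is earned (B9).
Irdeld: reached.
Naldor: reached.
Dorqil: reached.
Qilmor: reached.
Marfal: reached.
Irdmar: reached.
All 6 are reached.

6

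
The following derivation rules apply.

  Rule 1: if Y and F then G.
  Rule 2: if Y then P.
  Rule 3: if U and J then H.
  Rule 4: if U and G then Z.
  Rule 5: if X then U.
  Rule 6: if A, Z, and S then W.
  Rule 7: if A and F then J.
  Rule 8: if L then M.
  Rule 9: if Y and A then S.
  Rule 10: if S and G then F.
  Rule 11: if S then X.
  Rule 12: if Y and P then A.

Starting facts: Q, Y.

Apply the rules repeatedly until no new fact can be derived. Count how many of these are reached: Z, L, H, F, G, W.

0

Z would need U and G (Rule 4), but G is never established.
No rule produces L, and it is not given.
H would need U and J (Rule 3), but J is never established.
F would need S and G (Rule 10), but G is never established.
G would need Y and F (Rule 1), but F is never established.
W would need A, Z, and S (Rule 6), but Z is never established.
None of the 6 are reached.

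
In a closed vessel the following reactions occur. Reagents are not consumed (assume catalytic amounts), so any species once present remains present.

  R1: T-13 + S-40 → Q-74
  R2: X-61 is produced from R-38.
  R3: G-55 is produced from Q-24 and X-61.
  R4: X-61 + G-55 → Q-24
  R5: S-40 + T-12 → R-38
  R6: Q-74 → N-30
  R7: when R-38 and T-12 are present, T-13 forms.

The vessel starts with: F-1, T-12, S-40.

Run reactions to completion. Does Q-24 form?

No

Q-24 would need X-61 and G-55 (R4), but G-55 never forms.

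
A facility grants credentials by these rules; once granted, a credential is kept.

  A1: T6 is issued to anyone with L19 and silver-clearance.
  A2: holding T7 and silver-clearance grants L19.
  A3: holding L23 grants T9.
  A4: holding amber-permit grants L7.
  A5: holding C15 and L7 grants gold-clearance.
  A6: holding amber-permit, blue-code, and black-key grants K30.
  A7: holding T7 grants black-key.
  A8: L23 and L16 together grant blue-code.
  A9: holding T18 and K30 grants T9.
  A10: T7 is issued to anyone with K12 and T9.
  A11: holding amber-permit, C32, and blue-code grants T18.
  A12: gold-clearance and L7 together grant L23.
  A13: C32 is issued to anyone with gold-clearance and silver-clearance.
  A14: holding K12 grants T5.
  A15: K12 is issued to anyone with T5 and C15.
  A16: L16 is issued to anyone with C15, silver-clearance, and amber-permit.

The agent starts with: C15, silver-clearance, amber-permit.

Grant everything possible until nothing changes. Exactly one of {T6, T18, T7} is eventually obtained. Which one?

Holding C15, silver-clearance, and amber-permit grants L16 (A16).
Holding amber-permit grants L7 (A4).
Holding C15 and L7 grants gold-clearance (A5).
Holding gold-clearance and silver-clearance grants C32 (A13).
Holding gold-clearance and L7 grants L23 (A12).
Holding L23 and L16 grants blue-code (A8).
Holding amber-permit, C32, and blue-code grants T18 (A11).
T7 would need K12 and T9 (A10), but K12 is never granted. T6 would need L19 and silver-clearance (A1), but L19 is never granted.

T18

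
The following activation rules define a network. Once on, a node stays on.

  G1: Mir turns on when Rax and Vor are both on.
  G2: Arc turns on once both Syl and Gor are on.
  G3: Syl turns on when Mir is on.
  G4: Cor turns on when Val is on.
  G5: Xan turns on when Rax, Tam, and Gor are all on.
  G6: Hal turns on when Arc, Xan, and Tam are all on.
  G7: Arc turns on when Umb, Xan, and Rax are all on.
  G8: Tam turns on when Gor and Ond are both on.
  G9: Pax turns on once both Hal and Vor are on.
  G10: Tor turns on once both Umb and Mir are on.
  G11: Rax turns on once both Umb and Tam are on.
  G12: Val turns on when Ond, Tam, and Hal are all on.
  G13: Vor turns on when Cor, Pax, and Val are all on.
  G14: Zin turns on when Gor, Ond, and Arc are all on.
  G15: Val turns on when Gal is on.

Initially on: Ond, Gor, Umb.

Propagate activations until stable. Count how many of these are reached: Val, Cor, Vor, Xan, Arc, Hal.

G8: Gor and Ond on → Tam on.
G11: Umb and Tam on → Rax on.
Rax, Tam, and Gor are on, so Xan turns on (G5).
Umb, Xan, and Rax are on, so Arc turns on (G7).
Arc, Xan, and Tam are on, so Hal turns on (G6).
Ond, Tam, and Hal are on, so Val turns on (G12).
G4: Val on → Cor on.
Val: reached.
Cor: reached.
Vor would need Cor, Pax, and Val (G13), but Pax never turns on.
Xan: reached.
Arc: reached.
Hal: reached.
Reached: Val, Cor, Xan, Arc, and Hal — 5 of the 6.

5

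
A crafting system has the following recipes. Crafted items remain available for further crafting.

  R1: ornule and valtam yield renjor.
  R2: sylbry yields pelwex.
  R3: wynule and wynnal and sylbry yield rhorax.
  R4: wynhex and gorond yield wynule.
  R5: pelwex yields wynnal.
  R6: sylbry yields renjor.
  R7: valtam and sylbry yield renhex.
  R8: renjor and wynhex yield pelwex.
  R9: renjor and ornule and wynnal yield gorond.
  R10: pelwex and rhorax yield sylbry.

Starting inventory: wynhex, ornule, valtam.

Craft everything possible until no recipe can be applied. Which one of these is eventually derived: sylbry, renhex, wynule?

wynule

Using R1, ornule and valtam make renjor.
Using R8, renjor and wynhex make pelwex.
Using R5, pelwex makes wynnal.
Using R9, renjor, ornule, and wynnal make gorond.
Using R4, wynhex and gorond make wynule.
renhex would need valtam and sylbry (R7), but sylbry is never obtained. sylbry would need pelwex and rhorax (R10), but rhorax is never obtained.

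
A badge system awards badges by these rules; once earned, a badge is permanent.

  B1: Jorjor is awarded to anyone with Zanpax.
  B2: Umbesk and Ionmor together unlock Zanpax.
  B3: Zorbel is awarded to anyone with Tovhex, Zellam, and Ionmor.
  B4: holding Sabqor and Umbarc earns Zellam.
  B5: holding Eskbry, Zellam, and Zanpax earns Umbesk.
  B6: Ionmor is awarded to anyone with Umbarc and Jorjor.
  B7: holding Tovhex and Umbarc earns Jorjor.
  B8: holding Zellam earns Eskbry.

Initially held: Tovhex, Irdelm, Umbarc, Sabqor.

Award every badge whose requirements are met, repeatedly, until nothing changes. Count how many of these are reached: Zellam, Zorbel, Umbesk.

2

With Sabqor and Umbarc, Zellam is earned (B4).
With Tovhex and Umbarc, Jorjor is earned (B7).
With Umbarc and Jorjor, Ionmor is earned (B6).
With Tovhex, Zellam, and Ionmor, Zorbel is earned (B3).
Zellam: reached.
Zorbel: reached.
Umbesk would need Eskbry, Zellam, and Zanpax (B5), but Zanpax is never earned.
Reached: Zellam and Zorbel — 2 of the 3.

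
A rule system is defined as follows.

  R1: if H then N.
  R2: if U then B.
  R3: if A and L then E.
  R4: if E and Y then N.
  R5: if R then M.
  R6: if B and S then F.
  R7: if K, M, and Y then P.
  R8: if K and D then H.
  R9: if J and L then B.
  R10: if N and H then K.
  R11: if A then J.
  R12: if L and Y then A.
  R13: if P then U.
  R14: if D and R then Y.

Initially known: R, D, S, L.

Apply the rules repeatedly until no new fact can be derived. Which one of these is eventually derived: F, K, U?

F

From D and R, R14 gives Y.
L and Y hold, so A follows (R12).
From A, R11 gives J.
From J and L, R9 gives B.
From B and S, R6 gives F.
U would need P (R13), but P is never established. K would need N and H (R10), but H is never established.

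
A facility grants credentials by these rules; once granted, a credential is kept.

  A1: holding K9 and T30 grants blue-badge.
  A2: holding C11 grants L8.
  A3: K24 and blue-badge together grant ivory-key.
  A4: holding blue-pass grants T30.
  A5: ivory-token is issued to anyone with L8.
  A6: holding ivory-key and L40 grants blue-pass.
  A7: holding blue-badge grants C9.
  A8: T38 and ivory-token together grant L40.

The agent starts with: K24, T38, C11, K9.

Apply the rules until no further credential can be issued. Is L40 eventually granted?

Holding C11 grants L8 (A2).
Holding L8 grants ivory-token (A5).
Holding T38 and ivory-token grants L40 (A8).

Yes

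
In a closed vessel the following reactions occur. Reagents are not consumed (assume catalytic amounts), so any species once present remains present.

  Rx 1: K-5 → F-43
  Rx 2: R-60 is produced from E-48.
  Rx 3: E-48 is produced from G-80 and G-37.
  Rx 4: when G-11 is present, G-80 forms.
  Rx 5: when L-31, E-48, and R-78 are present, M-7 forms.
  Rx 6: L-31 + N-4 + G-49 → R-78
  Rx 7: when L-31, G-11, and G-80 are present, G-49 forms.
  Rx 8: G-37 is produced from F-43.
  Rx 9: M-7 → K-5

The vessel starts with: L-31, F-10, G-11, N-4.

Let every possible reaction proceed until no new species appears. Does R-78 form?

Yes

G-11 present → G-80 forms (Rx 4).
L-31, G-11, and G-80 present → G-49 forms (Rx 7).
L-31, N-4, and G-49 present → R-78 forms (Rx 6).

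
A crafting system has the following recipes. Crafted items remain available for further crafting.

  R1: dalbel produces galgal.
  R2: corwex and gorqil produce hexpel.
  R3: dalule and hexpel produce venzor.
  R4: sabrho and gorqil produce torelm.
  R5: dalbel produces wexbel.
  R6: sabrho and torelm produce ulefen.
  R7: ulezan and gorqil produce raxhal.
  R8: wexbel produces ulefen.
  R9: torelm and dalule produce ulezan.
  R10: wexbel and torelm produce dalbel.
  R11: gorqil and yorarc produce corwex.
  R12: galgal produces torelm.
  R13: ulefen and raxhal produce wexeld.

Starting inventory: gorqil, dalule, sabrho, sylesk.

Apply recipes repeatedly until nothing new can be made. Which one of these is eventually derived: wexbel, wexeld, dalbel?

wexeld

Using R4, sabrho and gorqil make torelm.
Using R6, sabrho and torelm make ulefen.
Using R9, torelm and dalule make ulezan.
ulezan and gorqil → raxhal (R7).
ulefen and raxhal → wexeld (R13).
wexbel would need dalbel (R5), but dalbel is never obtained. dalbel would need wexbel and torelm (R10), but wexbel is never obtained.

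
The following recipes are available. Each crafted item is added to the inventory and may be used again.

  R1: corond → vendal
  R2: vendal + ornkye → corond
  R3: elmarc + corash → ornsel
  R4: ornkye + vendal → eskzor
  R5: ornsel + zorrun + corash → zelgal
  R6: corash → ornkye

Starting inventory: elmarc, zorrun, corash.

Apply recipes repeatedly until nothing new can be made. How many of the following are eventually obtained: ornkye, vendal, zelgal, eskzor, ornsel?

3

elmarc + corash → ornsel (R3).
corash → ornkye (R6).
ornsel + zorrun + corash → zelgal (R5).
ornkye: reached.
vendal would need corond (R1), but corond is never obtained.
zelgal: reached.
eskzor would need ornkye and vendal (R4), but vendal is never obtained.
ornsel: reached.
Reached: ornkye, zelgal, and ornsel — 3 of the 5.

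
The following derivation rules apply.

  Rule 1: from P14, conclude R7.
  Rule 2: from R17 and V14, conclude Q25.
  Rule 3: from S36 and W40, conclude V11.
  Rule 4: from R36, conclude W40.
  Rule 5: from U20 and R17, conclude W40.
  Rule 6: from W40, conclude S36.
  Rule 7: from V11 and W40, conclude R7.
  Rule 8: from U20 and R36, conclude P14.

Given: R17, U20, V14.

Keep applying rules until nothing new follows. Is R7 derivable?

Yes

U20 and R17 hold, so W40 follows (Rule 5).
From W40, Rule 6 gives S36.
From S36 and W40, Rule 3 gives V11.
V11 and W40 hold, so R7 follows (Rule 7).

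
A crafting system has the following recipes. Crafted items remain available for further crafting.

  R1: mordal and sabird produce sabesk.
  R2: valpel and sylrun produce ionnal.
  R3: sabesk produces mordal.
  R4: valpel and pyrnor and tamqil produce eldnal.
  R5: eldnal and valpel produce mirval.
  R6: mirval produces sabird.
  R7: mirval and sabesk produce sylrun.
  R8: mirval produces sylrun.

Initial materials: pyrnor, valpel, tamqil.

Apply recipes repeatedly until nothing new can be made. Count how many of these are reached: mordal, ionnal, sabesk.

Using R4, valpel, pyrnor, and tamqil make eldnal.
Using R5, eldnal and valpel make mirval.
mirval → sylrun (R8).
valpel and sylrun → ionnal (R2).
mordal would need sabesk (R3), but sabesk is never obtained.
ionnal: reached.
sabesk would need mordal and sabird (R1), but mordal is never obtained.
Reached: ionnal — 1 of the 3.

1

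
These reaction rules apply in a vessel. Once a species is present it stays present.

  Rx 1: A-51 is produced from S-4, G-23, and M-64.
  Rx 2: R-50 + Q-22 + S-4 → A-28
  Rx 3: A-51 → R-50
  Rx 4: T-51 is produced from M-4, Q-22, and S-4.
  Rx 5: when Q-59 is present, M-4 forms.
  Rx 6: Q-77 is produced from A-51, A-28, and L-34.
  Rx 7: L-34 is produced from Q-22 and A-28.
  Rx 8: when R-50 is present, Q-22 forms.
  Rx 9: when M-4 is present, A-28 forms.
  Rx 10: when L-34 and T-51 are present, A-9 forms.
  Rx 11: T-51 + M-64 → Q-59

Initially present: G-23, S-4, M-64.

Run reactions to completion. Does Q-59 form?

Q-59 would need T-51 and M-64 (Rx 11), but T-51 never forms.

No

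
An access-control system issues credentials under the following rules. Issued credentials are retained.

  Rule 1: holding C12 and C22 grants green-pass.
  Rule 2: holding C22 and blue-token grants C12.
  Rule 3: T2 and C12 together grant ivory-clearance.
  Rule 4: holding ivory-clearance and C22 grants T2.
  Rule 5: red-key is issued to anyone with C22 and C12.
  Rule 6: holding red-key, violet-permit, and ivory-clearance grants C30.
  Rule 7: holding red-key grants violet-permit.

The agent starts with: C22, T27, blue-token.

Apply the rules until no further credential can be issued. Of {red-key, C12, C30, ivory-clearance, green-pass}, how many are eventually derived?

3

Holding C22 and blue-token grants C12 (Rule 2).
Holding C22 and C12 grants red-key (Rule 5).
Holding C12 and C22 grants green-pass (Rule 1).
red-key: reached.
C12: reached.
C30 would need red-key, violet-permit, and ivory-clearance (Rule 6), but ivory-clearance is never granted.
ivory-clearance would need T2 and C12 (Rule 3), but T2 is never granted.
green-pass: reached.
Reached: red-key, C12, and green-pass — 3 of the 5.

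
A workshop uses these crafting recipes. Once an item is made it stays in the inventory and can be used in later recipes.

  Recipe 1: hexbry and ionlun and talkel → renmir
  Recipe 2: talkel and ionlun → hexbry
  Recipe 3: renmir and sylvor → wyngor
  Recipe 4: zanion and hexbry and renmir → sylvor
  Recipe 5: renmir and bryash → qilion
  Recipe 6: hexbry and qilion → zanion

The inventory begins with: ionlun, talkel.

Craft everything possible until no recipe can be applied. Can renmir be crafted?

Yes

Using Recipe 2, talkel and ionlun make hexbry.
hexbry and ionlun and talkel → renmir (Recipe 1).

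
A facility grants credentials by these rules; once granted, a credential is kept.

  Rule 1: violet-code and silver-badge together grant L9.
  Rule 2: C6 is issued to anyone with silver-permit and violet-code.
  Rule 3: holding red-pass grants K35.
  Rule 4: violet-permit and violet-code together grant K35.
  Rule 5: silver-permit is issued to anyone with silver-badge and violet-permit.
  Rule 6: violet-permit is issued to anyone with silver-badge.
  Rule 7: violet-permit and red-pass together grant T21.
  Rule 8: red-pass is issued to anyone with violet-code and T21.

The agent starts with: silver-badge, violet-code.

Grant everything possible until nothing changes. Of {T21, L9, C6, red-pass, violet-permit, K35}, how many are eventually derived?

4

Holding violet-code and silver-badge grants L9 (Rule 1).
Holding silver-badge grants violet-permit (Rule 6).
Holding violet-permit and violet-code grants K35 (Rule 4).
Holding silver-badge and violet-permit grants silver-permit (Rule 5).
Holding silver-permit and violet-code grants C6 (Rule 2).
T21 would need violet-permit and red-pass (Rule 7), but red-pass is never granted.
L9: reached.
C6: reached.
red-pass would need violet-code and T21 (Rule 8), but T21 is never granted.
violet-permit: reached.
K35: reached.
Reached: L9, C6, violet-permit, and K35 — 4 of the 6.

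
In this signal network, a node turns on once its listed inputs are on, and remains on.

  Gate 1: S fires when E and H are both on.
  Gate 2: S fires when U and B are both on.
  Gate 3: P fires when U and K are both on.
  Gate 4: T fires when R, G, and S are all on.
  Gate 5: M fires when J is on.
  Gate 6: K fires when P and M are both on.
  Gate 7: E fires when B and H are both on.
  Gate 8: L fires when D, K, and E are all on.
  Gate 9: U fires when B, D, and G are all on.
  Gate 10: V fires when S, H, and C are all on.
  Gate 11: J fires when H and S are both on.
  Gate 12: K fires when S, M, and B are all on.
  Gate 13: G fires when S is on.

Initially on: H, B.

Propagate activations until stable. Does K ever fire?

Yes

Gate 7: B and H on → E on.
E and H are on, so S fires (Gate 1).
H and S are on, so J fires (Gate 11).
Gate 5: J on → M on.
S, M, and B are on, so K fires (Gate 12).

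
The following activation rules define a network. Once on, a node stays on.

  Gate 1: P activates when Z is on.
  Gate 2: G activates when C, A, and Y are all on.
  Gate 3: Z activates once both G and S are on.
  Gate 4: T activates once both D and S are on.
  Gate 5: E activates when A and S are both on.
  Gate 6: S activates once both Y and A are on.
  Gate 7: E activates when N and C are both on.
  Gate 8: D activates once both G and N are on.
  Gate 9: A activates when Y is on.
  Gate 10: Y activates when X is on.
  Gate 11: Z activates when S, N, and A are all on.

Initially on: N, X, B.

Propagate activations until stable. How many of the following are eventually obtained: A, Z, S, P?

4

X is on, so Y activates (Gate 10).
Y is on, so A activates (Gate 9).
Gate 6: Y and A on → S on.
S, N, and A are on, so Z activates (Gate 11).
Z is on, so P activates (Gate 1).
A: reached.
Z: reached.
S: reached.
P: reached.
All 4 are reached.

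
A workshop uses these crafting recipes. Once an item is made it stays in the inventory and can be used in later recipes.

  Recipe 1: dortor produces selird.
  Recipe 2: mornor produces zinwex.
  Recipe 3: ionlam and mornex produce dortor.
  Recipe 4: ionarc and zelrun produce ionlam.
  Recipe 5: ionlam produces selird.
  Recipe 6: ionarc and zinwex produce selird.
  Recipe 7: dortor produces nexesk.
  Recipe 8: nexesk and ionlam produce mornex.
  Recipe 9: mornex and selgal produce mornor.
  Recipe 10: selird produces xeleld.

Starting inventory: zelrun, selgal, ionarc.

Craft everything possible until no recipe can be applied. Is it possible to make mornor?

mornor would need mornex and selgal (Recipe 9), but mornex is never obtained.

No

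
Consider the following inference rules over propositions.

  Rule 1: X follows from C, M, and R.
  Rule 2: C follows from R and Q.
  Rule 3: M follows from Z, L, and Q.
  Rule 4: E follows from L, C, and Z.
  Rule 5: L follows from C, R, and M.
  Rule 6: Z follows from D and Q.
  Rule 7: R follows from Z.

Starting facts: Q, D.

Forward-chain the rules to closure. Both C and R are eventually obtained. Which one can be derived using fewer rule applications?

R: D and Q hold, so Z follows (Rule 6). From Z, Rule 7 gives R. [2 rule applications]
C: D and Q hold, so Z follows (Rule 6). Z holds, so R follows (Rule 7). From R and Q, Rule 2 gives C. [3 rule applications]
R needs fewer.

R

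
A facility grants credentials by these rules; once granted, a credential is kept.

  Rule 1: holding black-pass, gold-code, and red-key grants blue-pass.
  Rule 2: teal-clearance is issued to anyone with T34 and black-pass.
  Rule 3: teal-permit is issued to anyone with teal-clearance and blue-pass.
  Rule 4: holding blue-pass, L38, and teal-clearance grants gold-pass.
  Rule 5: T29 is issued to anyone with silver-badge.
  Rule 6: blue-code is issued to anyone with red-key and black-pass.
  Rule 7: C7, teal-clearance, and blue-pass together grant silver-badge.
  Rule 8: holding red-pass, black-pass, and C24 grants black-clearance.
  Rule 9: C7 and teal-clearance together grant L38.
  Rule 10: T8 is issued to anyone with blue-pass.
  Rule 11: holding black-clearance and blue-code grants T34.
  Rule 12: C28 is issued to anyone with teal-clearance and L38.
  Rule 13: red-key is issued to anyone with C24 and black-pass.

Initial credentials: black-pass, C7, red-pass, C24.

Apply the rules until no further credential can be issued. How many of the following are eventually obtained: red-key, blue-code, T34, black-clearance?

4

Holding red-pass, black-pass, and C24 grants black-clearance (Rule 8).
Holding C24 and black-pass grants red-key (Rule 13).
Holding red-key and black-pass grants blue-code (Rule 6).
Holding black-clearance and blue-code grants T34 (Rule 11).
red-key: reached.
blue-code: reached.
T34: reached.
black-clearance: reached.
All 4 are reached.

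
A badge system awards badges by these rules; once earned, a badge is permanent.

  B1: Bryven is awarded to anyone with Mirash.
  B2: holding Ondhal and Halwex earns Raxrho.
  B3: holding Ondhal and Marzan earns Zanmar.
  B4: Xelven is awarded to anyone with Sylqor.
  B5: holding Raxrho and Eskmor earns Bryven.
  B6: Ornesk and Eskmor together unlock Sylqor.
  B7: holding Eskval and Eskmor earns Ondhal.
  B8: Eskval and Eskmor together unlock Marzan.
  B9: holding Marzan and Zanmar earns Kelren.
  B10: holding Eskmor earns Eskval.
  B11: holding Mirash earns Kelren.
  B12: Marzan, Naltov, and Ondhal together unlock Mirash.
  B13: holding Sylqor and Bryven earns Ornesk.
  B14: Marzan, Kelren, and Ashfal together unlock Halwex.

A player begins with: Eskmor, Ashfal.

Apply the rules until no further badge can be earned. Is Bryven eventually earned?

With Eskmor, Eskval is earned (B10).
With Eskval and Eskmor, Marzan is earned (B8).
With Eskval and Eskmor, Ondhal is earned (B7).
With Ondhal and Marzan, Zanmar is earned (B3).
With Marzan and Zanmar, Kelren is earned (B9).
With Marzan, Kelren, and Ashfal, Halwex is earned (B14).
With Ondhal and Halwex, Raxrho is earned (B2).
With Raxrho and Eskmor, Bryven is earned (B5).

Yes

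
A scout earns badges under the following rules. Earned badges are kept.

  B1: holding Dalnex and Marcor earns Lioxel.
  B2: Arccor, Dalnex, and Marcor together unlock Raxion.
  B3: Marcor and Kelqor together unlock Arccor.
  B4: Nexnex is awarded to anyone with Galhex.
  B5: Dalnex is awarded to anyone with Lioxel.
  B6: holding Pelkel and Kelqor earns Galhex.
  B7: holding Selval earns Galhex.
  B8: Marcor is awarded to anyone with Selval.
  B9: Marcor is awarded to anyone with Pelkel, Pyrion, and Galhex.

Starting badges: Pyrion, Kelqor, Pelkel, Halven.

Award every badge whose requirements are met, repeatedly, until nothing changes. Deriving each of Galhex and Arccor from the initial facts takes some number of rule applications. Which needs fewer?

Galhex: With Pelkel and Kelqor, Galhex is earned (B6). [1 rule application]
Arccor: With Pelkel and Kelqor, Galhex is earned (B6). With Pelkel, Pyrion, and Galhex, Marcor is earned (B9). With Marcor and Kelqor, Arccor is earned (B3). [3 rule applications]
Galhex needs fewer.

Galhex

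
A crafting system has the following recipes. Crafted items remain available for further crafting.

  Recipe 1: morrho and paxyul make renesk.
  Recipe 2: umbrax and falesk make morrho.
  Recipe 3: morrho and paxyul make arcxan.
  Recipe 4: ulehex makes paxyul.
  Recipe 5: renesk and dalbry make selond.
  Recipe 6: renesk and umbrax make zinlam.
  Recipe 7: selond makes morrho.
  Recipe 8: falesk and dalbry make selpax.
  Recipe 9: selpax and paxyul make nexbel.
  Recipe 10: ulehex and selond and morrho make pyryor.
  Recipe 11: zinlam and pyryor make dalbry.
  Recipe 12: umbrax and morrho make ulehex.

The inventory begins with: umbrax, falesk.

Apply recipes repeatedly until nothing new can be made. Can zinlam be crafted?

Yes

umbrax and falesk → morrho (Recipe 2).
Using Recipe 12, umbrax and morrho make ulehex.
ulehex → paxyul (Recipe 4).
morrho and paxyul → renesk (Recipe 1).
Using Recipe 6, renesk and umbrax make zinlam.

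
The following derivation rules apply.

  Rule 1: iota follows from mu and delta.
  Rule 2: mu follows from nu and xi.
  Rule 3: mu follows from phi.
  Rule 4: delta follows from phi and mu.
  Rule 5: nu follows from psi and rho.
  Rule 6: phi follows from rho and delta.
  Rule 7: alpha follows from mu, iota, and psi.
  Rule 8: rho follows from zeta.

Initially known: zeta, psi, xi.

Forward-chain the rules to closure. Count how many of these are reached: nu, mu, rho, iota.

3

From zeta, Rule 8 gives rho.
psi and rho hold, so nu follows (Rule 5).
From nu and xi, Rule 2 gives mu.
nu: reached.
mu: reached.
rho: reached.
iota would need mu and delta (Rule 1), but delta is never established.
Reached: nu, mu, and rho — 3 of the 4.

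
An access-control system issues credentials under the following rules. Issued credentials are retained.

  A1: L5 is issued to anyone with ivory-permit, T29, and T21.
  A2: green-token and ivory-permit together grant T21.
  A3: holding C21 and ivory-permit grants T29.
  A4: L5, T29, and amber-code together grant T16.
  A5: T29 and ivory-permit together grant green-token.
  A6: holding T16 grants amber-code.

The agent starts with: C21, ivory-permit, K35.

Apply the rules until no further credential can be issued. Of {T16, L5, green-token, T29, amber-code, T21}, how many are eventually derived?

Holding C21 and ivory-permit grants T29 (A3).
Holding T29 and ivory-permit grants green-token (A5).
Holding green-token and ivory-permit grants T21 (A2).
Holding ivory-permit, T29, and T21 grants L5 (A1).
T16 would need L5, T29, and amber-code (A4), but amber-code is never granted.
L5: reached.
green-token: reached.
T29: reached.
amber-code would need T16 (A6), but T16 is never granted.
T21: reached.
Reached: L5, green-token, T29, and T21 — 4 of the 6.

4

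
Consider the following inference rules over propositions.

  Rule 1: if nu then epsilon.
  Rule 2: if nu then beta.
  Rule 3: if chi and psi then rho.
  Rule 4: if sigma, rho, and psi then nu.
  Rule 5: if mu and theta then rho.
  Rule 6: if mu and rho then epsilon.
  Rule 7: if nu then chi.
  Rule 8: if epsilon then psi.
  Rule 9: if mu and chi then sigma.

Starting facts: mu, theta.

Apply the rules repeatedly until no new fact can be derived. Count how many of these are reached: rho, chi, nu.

1

mu and theta hold, so rho follows (Rule 5).
rho: reached.
chi would need nu (Rule 7), but nu is never established.
nu would need sigma, rho, and psi (Rule 4), but sigma is never established.
Reached: rho — 1 of the 3.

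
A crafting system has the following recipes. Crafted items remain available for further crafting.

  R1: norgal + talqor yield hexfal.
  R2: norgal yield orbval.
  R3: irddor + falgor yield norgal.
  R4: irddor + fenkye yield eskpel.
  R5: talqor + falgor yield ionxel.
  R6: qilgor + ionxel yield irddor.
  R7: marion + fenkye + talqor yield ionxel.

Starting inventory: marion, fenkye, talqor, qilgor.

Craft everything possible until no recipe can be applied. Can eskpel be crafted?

Yes

marion + fenkye + talqor → ionxel (R7).
qilgor + ionxel → irddor (R6).
Using R4, irddor and fenkye make eskpel.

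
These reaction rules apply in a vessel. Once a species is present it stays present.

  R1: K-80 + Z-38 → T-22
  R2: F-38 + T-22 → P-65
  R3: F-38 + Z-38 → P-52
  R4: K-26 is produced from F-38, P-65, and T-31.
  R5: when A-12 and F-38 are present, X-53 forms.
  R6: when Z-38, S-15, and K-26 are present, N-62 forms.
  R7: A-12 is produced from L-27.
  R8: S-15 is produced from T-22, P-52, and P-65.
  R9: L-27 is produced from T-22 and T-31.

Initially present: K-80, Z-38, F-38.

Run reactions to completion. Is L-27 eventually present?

No

L-27 would need T-22 and T-31 (R9), but T-31 never forms.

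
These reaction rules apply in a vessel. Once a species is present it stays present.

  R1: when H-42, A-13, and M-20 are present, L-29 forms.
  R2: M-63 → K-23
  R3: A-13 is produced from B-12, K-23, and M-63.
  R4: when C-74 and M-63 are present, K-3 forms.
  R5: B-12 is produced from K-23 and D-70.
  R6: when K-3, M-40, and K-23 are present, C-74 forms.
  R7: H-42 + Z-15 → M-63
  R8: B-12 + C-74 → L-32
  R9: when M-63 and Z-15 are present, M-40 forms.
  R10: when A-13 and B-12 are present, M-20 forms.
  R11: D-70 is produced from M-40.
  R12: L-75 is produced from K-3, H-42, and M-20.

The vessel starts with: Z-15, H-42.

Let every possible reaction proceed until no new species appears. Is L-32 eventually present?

L-32 would need B-12 and C-74 (R8), but C-74 never forms.

No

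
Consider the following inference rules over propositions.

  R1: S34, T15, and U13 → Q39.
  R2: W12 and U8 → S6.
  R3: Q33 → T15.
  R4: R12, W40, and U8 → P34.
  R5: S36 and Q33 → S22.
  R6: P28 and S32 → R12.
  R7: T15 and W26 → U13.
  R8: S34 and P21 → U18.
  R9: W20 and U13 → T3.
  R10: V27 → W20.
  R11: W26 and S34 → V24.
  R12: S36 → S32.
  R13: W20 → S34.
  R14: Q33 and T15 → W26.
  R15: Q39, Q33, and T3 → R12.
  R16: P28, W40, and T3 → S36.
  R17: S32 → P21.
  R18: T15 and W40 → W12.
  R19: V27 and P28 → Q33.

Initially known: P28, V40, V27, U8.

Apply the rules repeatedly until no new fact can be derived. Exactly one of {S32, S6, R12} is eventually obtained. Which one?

From V27 and P28, R19 gives Q33.
V27 holds, so W20 follows (R10).
From W20, R13 gives S34.
Q33 holds, so T15 follows (R3).
Q33 and T15 hold, so W26 follows (R14).
From T15 and W26, R7 gives U13.
From W20 and U13, R9 gives T3.
From S34, T15, and U13, R1 gives Q39.
From Q39, Q33, and T3, R15 gives R12.
S32 would need S36 (R12), but S36 is never established. S6 would need W12 and U8 (R2), but W12 is never established.

R12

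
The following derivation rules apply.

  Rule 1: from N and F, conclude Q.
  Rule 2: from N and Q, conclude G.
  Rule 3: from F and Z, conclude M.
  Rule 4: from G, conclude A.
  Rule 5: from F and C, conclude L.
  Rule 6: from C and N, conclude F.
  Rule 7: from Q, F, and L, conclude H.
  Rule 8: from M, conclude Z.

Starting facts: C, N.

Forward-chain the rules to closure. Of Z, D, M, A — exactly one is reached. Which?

A

From C and N, Rule 6 gives F.
From N and F, Rule 1 gives Q.
From N and Q, Rule 2 gives G.
From G, Rule 4 gives A.
M would need F and Z (Rule 3), but Z is never established. Z would need M (Rule 8), but M is never established. No rule produces D, and it is not given.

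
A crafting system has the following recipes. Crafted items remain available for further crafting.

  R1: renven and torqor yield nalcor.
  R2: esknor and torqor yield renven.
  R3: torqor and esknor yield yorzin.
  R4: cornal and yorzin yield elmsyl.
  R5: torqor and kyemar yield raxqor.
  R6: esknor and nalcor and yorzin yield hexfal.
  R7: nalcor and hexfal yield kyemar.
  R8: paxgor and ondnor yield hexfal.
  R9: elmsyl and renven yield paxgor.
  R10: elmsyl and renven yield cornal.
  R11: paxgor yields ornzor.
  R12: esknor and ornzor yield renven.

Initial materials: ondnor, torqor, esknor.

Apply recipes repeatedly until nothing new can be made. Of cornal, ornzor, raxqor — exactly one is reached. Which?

esknor and torqor → renven (R2).
torqor and esknor → yorzin (R3).
renven and torqor → nalcor (R1).
Using R6, esknor, nalcor, and yorzin make hexfal.
nalcor and hexfal → kyemar (R7).
torqor and kyemar → raxqor (R5).
ornzor would need paxgor (R11), but paxgor is never obtained. cornal would need elmsyl and renven (R10), but elmsyl is never obtained.

raxqor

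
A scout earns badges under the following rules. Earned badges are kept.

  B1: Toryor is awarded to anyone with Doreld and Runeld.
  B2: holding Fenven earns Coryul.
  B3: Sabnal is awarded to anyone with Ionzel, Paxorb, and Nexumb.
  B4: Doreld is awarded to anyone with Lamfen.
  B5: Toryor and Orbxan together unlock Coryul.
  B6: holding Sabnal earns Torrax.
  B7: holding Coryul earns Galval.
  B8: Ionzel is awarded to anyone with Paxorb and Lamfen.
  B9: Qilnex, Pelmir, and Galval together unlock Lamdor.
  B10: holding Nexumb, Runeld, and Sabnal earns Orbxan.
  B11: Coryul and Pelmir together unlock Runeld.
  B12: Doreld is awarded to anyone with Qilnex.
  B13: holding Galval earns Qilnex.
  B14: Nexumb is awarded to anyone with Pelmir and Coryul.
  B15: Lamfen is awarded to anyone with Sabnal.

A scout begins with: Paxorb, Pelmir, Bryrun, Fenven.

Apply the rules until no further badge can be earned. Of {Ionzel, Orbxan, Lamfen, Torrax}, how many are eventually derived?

0

Ionzel would need Paxorb and Lamfen (B8), but Lamfen is never earned.
Orbxan would need Nexumb, Runeld, and Sabnal (B10), but Sabnal is never earned.
Lamfen would need Sabnal (B15), but Sabnal is never earned.
Torrax would need Sabnal (B6), but Sabnal is never earned.
None of the 4 are reached.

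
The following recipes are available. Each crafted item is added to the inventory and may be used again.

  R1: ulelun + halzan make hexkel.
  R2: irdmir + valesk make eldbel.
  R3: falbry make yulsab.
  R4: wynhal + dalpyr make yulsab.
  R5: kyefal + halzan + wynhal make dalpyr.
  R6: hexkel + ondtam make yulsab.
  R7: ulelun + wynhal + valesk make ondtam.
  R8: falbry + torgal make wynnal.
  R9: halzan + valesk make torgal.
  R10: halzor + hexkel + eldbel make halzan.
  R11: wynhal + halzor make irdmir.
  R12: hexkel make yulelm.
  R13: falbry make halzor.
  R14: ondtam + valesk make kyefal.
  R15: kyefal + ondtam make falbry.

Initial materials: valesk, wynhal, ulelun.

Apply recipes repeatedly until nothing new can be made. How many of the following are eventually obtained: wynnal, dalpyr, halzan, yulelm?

0

wynnal would need falbry and torgal (R8), but torgal is never obtained.
dalpyr would need kyefal, halzan, and wynhal (R5), but halzan is never obtained.
halzan would need halzor, hexkel, and eldbel (R10), but hexkel is never obtained.
yulelm would need hexkel (R12), but hexkel is never obtained.
None of the 4 are reached.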